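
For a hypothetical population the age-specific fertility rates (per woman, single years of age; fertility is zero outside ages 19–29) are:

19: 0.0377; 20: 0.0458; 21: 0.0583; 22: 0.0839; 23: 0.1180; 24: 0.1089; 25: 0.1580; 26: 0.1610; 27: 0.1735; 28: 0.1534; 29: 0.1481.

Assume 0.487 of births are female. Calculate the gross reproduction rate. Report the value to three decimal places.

0.607

Proportion female at birth = 0.487.
Sum of ASFRs = 0.0377 + 0.0458 + 0.0583 + 0.0839 + 0.1180 + 0.1089 + 0.1580 + 0.1610 + 0.1735 + 0.1534 + 0.1481 = 1.2466
TFR = 1.2466
GRR = 0.487 × 1.2466 = 0.60709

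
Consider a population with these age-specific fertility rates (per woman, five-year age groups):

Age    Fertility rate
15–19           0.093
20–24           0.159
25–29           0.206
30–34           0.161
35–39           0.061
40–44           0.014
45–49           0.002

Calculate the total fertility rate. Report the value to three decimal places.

3.480

Sum of ASFRs = 0.093 + 0.159 + 0.206 + 0.161 + 0.061 + 0.014 + 0.002 = 0.696
TFR = 5 × 0.696 = 3.48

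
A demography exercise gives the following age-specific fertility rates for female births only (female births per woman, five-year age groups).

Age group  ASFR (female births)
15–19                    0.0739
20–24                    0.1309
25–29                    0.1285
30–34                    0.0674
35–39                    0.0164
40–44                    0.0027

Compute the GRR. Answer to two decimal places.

2.10

Sum of female ASFRs = 0.0739 + 0.1309 + 0.1285 + 0.0674 + 0.0164 + 0.0027 = 0.4198
GRR = 5 × 0.4198 = 2.099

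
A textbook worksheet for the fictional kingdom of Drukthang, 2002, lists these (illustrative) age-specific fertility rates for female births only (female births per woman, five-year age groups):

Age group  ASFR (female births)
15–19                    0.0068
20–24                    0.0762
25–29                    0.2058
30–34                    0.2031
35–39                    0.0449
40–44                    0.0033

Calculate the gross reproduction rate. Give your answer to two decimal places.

2.70

Sum of female ASFRs = 0.0068 + 0.0762 + 0.2058 + 0.2031 + 0.0449 + 0.0033 = 0.5401
GRR = 5 × 0.5401 = 2.7005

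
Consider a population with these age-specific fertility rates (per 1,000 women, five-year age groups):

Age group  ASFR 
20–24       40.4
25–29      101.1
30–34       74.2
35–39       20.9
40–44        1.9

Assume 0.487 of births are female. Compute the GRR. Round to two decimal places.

0.58

Proportion female at birth = 0.487.
Sum of ASFRs = 40.4 + 101.1 + 74.2 + 20.9 + 1.9 = 238.5
TFR = 5 × 238.5 / 1000 = 1.1925
GRR = 0.487 × 1.1925 = 0.58075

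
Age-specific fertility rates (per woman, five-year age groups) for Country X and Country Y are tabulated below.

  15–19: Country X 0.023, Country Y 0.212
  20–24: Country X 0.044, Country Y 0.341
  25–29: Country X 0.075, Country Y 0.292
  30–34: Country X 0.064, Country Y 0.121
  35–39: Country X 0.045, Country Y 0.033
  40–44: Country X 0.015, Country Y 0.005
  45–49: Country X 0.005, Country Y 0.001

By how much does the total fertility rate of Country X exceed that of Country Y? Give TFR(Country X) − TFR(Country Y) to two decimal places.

-3.67

Country X:
  Sum of ASFRs = 0.023 + 0.044 + 0.075 + 0.064 + 0.045 + 0.015 + 0.005 = 0.271
  TFR = 5 × 0.271 = 1.355
Country Y:
  Sum of ASFRs = 0.212 + 0.341 + 0.292 + 0.121 + 0.033 + 0.005 + 0.001 = 1.005
  TFR = 5 × 1.005 = 5.025
Difference = 1.355 − 5.025 = -3.67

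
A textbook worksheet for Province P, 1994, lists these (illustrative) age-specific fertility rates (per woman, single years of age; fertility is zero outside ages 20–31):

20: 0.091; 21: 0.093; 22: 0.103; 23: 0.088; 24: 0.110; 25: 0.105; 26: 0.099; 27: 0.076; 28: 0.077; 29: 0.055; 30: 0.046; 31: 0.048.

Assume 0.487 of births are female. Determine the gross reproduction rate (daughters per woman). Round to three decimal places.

Proportion female at birth = 0.487.
Sum of ASFRs = 0.091 + 0.093 + 0.103 + 0.088 + 0.110 + 0.105 + 0.099 + 0.076 + 0.077 + 0.055 + 0.046 + 0.048 = 0.991
TFR = 0.991
GRR = 0.487 × 0.991 = 0.48262

0.483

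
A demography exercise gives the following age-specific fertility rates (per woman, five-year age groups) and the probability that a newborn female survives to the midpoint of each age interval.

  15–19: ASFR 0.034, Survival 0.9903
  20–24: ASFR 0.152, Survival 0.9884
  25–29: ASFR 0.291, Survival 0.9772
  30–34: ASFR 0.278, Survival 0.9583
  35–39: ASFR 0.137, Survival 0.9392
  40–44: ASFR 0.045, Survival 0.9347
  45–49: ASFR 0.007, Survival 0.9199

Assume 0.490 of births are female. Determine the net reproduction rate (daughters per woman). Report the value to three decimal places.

Proportion female at birth = 0.490.
Per-age-group product (5 × ASFR × survival probability):
  15–19: 5 × 0.034 × 0.9903 = 0.16835
  20–24: 5 × 0.152 × 0.9884 = 0.75118
  25–29: 5 × 0.291 × 0.9772 = 1.42183
  30–34: 5 × 0.278 × 0.9583 = 1.33204
  35–39: 5 × 0.137 × 0.9392 = 0.64335
  40–44: 5 × 0.045 × 0.9347 = 0.21031
  45–49: 5 × 0.007 × 0.9199 = 0.03220
Sum = 4.55926
NRR = 0.490 × 4.55926 = 2.23404

2.234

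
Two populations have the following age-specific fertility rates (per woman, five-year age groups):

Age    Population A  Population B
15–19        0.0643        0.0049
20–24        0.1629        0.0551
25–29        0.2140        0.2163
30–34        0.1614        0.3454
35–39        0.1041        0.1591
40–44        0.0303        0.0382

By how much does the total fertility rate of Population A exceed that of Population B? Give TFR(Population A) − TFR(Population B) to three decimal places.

-0.410

Population A:
  Sum of ASFRs = 0.0643 + 0.1629 + 0.2140 + 0.1614 + 0.1041 + 0.0303 = 0.7370
  TFR = 5 × 0.7370 = 3.685
Population B:
  Sum of ASFRs = 0.0049 + 0.0551 + 0.2163 + 0.3454 + 0.1591 + 0.0382 = 0.8190
  TFR = 5 × 0.8190 = 4.095
Difference = 3.685 − 4.095 = -0.41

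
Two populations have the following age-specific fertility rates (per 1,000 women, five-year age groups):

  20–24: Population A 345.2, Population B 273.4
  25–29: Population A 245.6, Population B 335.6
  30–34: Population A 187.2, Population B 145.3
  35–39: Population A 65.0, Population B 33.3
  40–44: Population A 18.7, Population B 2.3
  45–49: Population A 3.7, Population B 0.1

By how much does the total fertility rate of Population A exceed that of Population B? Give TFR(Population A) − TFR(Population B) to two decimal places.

Population A:
  Sum of ASFRs = 345.2 + 245.6 + 187.2 + 65.0 + 18.7 + 3.7 = 865.4
  TFR = 5 × 865.4 / 1000 = 4.327
Population B:
  Sum of ASFRs = 273.4 + 335.6 + 145.3 + 33.3 + 2.3 + 0.1 = 790.0
  TFR = 5 × 790.0 / 1000 = 3.95
Difference = 4.327 − 3.95 = 0.377

0.38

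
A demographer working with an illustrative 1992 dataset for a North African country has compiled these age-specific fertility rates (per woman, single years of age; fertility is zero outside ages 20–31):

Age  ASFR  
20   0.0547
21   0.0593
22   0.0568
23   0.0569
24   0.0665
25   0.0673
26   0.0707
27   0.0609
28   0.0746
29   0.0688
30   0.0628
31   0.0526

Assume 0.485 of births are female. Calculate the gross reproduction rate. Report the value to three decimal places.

Proportion female at birth = 0.485.
Sum of ASFRs = 0.0547 + 0.0593 + 0.0568 + 0.0569 + 0.0665 + 0.0673 + 0.0707 + 0.0609 + 0.0746 + 0.0688 + 0.0628 + 0.0526 = 0.7519
TFR = 0.7519
GRR = 0.485 × 0.7519 = 0.36467

0.365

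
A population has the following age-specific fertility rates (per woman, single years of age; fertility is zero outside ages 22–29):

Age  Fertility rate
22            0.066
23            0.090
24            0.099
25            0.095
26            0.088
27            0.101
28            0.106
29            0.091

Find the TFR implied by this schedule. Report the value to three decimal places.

Sum of ASFRs = 0.066 + 0.090 + 0.099 + 0.095 + 0.088 + 0.101 + 0.106 + 0.091 = 0.736
TFR = 0.736

0.736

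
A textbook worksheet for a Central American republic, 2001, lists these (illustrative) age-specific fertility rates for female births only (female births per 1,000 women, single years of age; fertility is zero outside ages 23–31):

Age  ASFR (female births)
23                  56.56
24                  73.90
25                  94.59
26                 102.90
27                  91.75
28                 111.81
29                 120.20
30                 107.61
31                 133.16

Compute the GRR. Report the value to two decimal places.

Sum of female ASFRs = 56.56 + 73.90 + 94.59 + 102.90 + 91.75 + 111.81 + 120.20 + 107.61 + 133.16 = 892.48
GRR = 892.48 / 1000 = 0.89248

0.89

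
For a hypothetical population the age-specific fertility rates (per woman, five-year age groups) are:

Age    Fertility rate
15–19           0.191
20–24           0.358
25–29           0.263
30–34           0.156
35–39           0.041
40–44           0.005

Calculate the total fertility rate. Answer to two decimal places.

5.07

Sum of ASFRs = 0.191 + 0.358 + 0.263 + 0.156 + 0.041 + 0.005 = 1.014
TFR = 5 × 1.014 = 5.07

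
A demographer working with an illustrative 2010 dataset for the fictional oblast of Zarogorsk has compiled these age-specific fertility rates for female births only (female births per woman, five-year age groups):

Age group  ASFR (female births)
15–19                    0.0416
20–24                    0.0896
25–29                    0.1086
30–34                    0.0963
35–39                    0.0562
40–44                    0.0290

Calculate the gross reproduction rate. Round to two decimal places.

2.11

Sum of female ASFRs = 0.0416 + 0.0896 + 0.1086 + 0.0963 + 0.0562 + 0.0290 = 0.4213
GRR = 5 × 0.4213 = 2.1065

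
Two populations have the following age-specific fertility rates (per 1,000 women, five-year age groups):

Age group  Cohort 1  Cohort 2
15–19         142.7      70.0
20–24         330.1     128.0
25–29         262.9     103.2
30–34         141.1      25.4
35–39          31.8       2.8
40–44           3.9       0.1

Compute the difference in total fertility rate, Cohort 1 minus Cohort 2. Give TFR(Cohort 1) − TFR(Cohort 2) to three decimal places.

2.915

Cohort 1:
  Sum of ASFRs = 142.7 + 330.1 + 262.9 + 141.1 + 31.8 + 3.9 = 912.5
  TFR = 5 × 912.5 / 1000 = 4.5625
Cohort 2:
  Sum of ASFRs = 70.0 + 128.0 + 103.2 + 25.4 + 2.8 + 0.1 = 329.5
  TFR = 5 × 329.5 / 1000 = 1.6475
Difference = 4.5625 − 1.6475 = 2.915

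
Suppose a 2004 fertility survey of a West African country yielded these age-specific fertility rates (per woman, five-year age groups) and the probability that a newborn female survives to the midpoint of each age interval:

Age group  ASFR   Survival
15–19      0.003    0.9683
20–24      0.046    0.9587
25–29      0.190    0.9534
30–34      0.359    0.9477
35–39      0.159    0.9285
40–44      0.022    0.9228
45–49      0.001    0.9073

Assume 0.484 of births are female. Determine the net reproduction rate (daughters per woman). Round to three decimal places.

1.784

Proportion female at birth = 0.484.
Weighting each age-specific rate by interval width and survival:
  15–19: 5 × 0.003 × 0.9683 = 0.01452
  20–24: 5 × 0.046 × 0.9587 = 0.22050
  25–29: 5 × 0.190 × 0.9534 = 0.90573
  30–34: 5 × 0.359 × 0.9477 = 1.70112
  35–39: 5 × 0.159 × 0.9285 = 0.73816
  40–44: 5 × 0.022 × 0.9228 = 0.10151
  45–49: 5 × 0.001 × 0.9073 = 0.00454
Sum = 3.68608
NRR = 0.484 × 3.68608 = 1.78406
With NRR above 1 the population is above replacement fertility.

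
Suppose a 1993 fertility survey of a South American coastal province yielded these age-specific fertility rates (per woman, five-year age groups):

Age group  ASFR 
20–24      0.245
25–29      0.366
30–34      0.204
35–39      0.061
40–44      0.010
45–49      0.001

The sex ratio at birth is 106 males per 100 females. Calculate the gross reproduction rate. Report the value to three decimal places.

2.153

Proportion female at birth = 100 / (100 + 106) = 0.48544.
Sum of ASFRs = 0.245 + 0.366 + 0.204 + 0.061 + 0.010 + 0.001 = 0.887
TFR = 5 × 0.887 = 4.435
GRR = 0.48544 × 4.435 = 2.15293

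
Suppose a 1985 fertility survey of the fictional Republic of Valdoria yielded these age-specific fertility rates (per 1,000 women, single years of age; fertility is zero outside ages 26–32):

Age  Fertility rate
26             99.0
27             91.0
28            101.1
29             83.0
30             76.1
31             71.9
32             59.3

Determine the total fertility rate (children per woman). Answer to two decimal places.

0.58

Sum of ASFRs = 99.0 + 91.0 + 101.1 + 83.0 + 76.1 + 71.9 + 59.3 = 581.4
TFR = 581.4 / 1000 = 0.5814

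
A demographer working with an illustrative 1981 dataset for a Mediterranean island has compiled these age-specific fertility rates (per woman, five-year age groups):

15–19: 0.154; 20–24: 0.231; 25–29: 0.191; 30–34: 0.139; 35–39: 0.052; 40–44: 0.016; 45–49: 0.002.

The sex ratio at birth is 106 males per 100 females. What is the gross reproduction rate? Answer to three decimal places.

Proportion female at birth = 100 / (100 + 106) = 0.48544.
Sum of ASFRs = 0.154 + 0.231 + 0.191 + 0.139 + 0.052 + 0.016 + 0.002 = 0.785
TFR = 5 × 0.785 = 3.925
GRR = 0.48544 × 3.925 = 1.90535

1.905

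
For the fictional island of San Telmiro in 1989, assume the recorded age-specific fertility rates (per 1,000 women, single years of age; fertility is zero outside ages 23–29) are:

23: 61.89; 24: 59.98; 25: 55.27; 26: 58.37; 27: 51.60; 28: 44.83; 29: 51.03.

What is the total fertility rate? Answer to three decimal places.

Sum of ASFRs = 61.89 + 59.98 + 55.27 + 58.37 + 51.60 + 44.83 + 51.03 = 382.97
TFR = 382.97 / 1000 = 0.38297

0.383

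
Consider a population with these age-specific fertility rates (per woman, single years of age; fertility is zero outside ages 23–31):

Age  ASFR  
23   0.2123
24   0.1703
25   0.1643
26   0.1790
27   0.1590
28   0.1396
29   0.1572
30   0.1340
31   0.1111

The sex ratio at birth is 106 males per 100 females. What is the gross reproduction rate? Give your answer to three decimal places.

Proportion female at birth = 100 / (100 + 106) = 0.48544.
Sum of ASFRs = 0.2123 + 0.1703 + 0.1643 + 0.1790 + 0.1590 + 0.1396 + 0.1572 + 0.1340 + 0.1111 = 1.4268
TFR = 1.4268
GRR = 0.48544 × 1.4268 = 0.69263

0.693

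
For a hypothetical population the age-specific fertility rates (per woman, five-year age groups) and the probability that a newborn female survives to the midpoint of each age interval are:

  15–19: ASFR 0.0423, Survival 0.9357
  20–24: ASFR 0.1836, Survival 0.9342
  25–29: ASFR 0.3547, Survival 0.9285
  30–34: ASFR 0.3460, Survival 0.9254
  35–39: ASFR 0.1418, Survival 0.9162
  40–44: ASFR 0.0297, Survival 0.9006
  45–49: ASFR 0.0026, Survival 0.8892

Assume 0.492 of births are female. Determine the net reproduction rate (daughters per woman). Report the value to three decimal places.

Proportion female at birth = 0.492.
Weighting each age-specific rate by interval width and survival:
  15–19: 5 × 0.0423 × 0.9357 = 0.19790
  20–24: 5 × 0.1836 × 0.9342 = 0.85760
  25–29: 5 × 0.3547 × 0.9285 = 1.64669
  30–34: 5 × 0.3460 × 0.9254 = 1.60094
  35–39: 5 × 0.1418 × 0.9162 = 0.64959
  40–44: 5 × 0.0297 × 0.9006 = 0.13374
  45–49: 5 × 0.0026 × 0.8892 = 0.01156
Sum = 5.09802
NRR = 0.492 × 5.09802 = 2.50823

2.508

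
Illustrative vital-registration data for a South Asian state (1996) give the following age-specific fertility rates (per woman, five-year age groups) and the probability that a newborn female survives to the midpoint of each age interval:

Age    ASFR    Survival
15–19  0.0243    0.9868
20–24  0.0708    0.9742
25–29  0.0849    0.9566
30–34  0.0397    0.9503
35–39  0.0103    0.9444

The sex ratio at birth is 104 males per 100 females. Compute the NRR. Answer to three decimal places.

Proportion female at birth = 100 / (100 + 104) = 0.49020.
Survival-weighted fertility by age (5·fₓ·Sₓ):
  15–19: 5 × 0.0243 × 0.9868 = 0.11990
  20–24: 5 × 0.0708 × 0.9742 = 0.34487
  25–29: 5 × 0.0849 × 0.9566 = 0.40608
  30–34: 5 × 0.0397 × 0.9503 = 0.18863
  35–39: 5 × 0.0103 × 0.9444 = 0.04864
Sum = 1.10812
NRR = 0.49020 × 1.10812 = 0.54320
With NRR below 1 the population is below replacement fertility.

0.543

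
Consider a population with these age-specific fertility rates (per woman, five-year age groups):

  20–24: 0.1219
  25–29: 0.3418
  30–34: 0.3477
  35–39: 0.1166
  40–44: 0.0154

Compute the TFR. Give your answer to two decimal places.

Sum of ASFRs = 0.1219 + 0.3418 + 0.3477 + 0.1166 + 0.0154 = 0.9434
TFR = 5 × 0.9434 = 4.717

4.72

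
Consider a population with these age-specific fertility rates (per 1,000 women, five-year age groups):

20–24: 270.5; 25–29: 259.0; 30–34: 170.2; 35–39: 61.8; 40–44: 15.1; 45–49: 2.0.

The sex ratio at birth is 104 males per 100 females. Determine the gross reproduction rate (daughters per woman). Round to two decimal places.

1.91

Proportion female at birth = 100 / (100 + 104) = 0.49020.
Sum of ASFRs = 270.5 + 259.0 + 170.2 + 61.8 + 15.1 + 2.0 = 778.6
TFR = 5 × 778.6 / 1000 = 3.893
GRR = 0.49020 × 3.893 = 1.90835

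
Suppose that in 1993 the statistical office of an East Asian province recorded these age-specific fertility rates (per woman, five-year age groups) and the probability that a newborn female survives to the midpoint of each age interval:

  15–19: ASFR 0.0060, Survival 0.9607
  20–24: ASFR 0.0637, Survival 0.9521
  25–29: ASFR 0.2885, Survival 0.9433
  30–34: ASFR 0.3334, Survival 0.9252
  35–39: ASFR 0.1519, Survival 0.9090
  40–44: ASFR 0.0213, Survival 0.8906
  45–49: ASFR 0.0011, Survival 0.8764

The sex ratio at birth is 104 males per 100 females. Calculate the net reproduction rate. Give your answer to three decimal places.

Proportion female at birth = 100 / (100 + 104) = 0.49020.
Survival-weighted fertility by age (5·fₓ·Sₓ):
  15–19: 5 × 0.0060 × 0.9607 = 0.02882
  20–24: 5 × 0.0637 × 0.9521 = 0.30324
  25–29: 5 × 0.2885 × 0.9433 = 1.36071
  30–34: 5 × 0.3334 × 0.9252 = 1.54231
  35–39: 5 × 0.1519 × 0.9090 = 0.69039
  40–44: 5 × 0.0213 × 0.8906 = 0.09485
  45–49: 5 × 0.0011 × 0.8764 = 0.00482
Sum = 4.02514
NRR = 0.49020 × 4.02514 = 1.97312

1.973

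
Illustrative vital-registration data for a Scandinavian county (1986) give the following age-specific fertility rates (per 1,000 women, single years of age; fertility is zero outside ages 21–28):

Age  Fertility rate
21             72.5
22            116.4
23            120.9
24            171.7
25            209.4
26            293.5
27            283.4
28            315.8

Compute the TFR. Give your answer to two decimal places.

1.58

Sum of ASFRs = 72.5 + 116.4 + 120.9 + 171.7 + 209.4 + 293.5 + 283.4 + 315.8 = 1583.6
TFR = 1583.6 / 1000 = 1.5836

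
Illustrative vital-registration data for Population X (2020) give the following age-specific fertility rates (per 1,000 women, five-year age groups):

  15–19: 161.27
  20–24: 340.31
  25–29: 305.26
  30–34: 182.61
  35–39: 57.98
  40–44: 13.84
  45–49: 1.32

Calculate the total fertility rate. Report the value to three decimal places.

Sum of ASFRs = 161.27 + 340.31 + 305.26 + 182.61 + 57.98 + 13.84 + 1.32 = 1062.59
TFR = 5 × 1062.59 / 1000 = 5.31295

5.313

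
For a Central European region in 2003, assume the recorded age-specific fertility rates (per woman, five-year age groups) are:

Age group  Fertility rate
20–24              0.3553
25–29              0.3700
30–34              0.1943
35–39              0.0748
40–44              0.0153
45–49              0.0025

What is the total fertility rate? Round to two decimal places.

Sum of ASFRs = 0.3553 + 0.3700 + 0.1943 + 0.0748 + 0.0153 + 0.0025 = 1.0122
TFR = 5 × 1.0122 = 5.061

5.06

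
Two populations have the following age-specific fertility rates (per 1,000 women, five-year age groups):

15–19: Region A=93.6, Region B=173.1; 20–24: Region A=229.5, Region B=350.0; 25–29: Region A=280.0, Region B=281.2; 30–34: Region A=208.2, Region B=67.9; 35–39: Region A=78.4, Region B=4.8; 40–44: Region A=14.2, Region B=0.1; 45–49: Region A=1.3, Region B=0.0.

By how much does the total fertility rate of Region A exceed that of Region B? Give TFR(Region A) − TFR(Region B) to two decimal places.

0.14

Region A:
  Sum of ASFRs = 93.6 + 229.5 + 280.0 + 208.2 + 78.4 + 14.2 + 1.3 = 905.2
  TFR = 5 × 905.2 / 1000 = 4.526
Region B:
  Sum of ASFRs = 173.1 + 350.0 + 281.2 + 67.9 + 4.8 + 0.1 + 0.0 = 877.1
  TFR = 5 × 877.1 / 1000 = 4.3855
Difference = 4.526 − 4.3855 = 0.1405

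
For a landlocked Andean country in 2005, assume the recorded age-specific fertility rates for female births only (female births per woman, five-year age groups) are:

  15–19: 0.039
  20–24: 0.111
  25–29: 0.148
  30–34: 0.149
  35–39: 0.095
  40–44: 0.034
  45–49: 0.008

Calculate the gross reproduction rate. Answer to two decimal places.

Sum of female ASFRs = 0.039 + 0.111 + 0.148 + 0.149 + 0.095 + 0.034 + 0.008 = 0.584
GRR = 5 × 0.584 = 2.92

2.92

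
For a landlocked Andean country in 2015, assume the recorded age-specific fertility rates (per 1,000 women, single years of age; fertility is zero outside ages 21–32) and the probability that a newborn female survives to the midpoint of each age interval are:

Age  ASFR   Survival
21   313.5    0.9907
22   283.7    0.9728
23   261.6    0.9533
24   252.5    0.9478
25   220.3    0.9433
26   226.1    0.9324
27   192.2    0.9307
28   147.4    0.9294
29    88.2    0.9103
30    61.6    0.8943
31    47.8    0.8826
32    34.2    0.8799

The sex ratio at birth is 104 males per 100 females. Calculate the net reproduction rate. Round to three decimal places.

0.989

Proportion female at birth = 100 / (100 + 104) = 0.49020.
Per-age-group product (1 × ASFR × survival probability):
  21: 1 × 313.5/1000 × 0.9907 = 0.31058
  22: 1 × 283.7/1000 × 0.9728 = 0.27598
  23: 1 × 261.6/1000 × 0.9533 = 0.24938
  24: 1 × 252.5/1000 × 0.9478 = 0.23932
  25: 1 × 220.3/1000 × 0.9433 = 0.20781
  26: 1 × 226.1/1000 × 0.9324 = 0.21082
  27: 1 × 192.2/1000 × 0.9307 = 0.17888
  28: 1 × 147.4/1000 × 0.9294 = 0.13699
  29: 1 × 88.2/1000 × 0.9103 = 0.08029
  30: 1 × 61.6/1000 × 0.8943 = 0.05509
  31: 1 × 47.8/1000 × 0.8826 = 0.04219
  32: 1 × 34.2/1000 × 0.8799 = 0.03009
Sum = 2.01742
NRR = 0.49020 × 2.01742 = 0.98894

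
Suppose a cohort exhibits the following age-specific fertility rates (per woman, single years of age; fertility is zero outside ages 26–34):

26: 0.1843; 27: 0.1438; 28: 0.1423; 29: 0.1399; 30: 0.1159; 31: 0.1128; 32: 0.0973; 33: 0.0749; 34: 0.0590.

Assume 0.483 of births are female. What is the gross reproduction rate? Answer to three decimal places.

Proportion female at birth = 0.483.
Sum of ASFRs = 0.1843 + 0.1438 + 0.1423 + 0.1399 + 0.1159 + 0.1128 + 0.0973 + 0.0749 + 0.0590 = 1.0702
TFR = 1.0702
GRR = 0.483 × 1.0702 = 0.51691

0.517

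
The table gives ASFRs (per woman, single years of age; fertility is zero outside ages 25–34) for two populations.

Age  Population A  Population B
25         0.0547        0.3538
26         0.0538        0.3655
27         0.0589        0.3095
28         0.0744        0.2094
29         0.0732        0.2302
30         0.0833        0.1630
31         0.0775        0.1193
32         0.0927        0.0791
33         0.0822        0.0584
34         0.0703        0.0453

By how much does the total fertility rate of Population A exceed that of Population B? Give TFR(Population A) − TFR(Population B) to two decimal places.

-1.21

Population A:
  Sum of ASFRs = 0.0547 + 0.0538 + 0.0589 + 0.0744 + 0.0732 + 0.0833 + 0.0775 + 0.0927 + 0.0822 + 0.0703 = 0.7210
  TFR = 0.721
Population B:
  Sum of ASFRs = 0.3538 + 0.3655 + 0.3095 + 0.2094 + 0.2302 + 0.1630 + 0.1193 + 0.0791 + 0.0584 + 0.0453 = 1.9335
  TFR = 1.9335
Difference = 0.721 − 1.9335 = -1.2125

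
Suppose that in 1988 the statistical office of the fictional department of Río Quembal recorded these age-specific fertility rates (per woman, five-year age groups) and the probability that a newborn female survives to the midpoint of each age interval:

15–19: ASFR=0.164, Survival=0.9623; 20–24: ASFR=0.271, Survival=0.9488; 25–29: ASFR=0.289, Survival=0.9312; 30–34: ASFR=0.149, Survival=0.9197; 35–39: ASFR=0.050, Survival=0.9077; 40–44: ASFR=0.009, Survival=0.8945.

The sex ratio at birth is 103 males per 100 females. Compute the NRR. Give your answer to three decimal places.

Proportion female at birth = 100 / (100 + 103) = 0.49261.
Each age group contributes 5 × ASFR × survival:
  15–19: 5 × 0.164 × 0.9623 = 0.78909
  20–24: 5 × 0.271 × 0.9488 = 1.28562
  25–29: 5 × 0.289 × 0.9312 = 1.34558
  30–34: 5 × 0.149 × 0.9197 = 0.68518
  35–39: 5 × 0.050 × 0.9077 = 0.22693
  40–44: 5 × 0.009 × 0.8945 = 0.04025
Sum = 4.37265
NRR = 0.49261 × 4.37265 = 2.15401
NRR > 1, so each generation more than replaces itself.

2.154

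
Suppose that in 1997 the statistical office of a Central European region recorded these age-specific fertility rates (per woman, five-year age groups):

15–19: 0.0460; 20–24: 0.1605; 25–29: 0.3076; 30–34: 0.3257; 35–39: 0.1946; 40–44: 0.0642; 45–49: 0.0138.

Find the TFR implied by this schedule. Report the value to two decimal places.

5.56

Sum of ASFRs = 0.0460 + 0.1605 + 0.3076 + 0.3257 + 0.1946 + 0.0642 + 0.0138 = 1.1124
TFR = 5 × 1.1124 = 5.562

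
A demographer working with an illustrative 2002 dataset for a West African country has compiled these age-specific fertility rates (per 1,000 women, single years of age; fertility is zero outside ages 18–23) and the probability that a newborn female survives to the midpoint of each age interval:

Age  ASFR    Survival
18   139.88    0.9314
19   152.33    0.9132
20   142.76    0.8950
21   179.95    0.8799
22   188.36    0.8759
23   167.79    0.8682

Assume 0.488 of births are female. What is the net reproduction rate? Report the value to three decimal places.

0.423

Proportion female at birth = 0.488.
Per-age-group product (1 × ASFR × survival probability):
  18: 1 × 139.88/1000 × 0.9314 = 0.13028
  19: 1 × 152.33/1000 × 0.9132 = 0.13911
  20: 1 × 142.76/1000 × 0.8950 = 0.12777
  21: 1 × 179.95/1000 × 0.8799 = 0.15834
  22: 1 × 188.36/1000 × 0.8759 = 0.16498
  23: 1 × 167.79/1000 × 0.8682 = 0.14568
Sum = 0.86616
NRR = 0.488 × 0.86616 = 0.42269
An NRR under 1 implies long-run decline under these rates.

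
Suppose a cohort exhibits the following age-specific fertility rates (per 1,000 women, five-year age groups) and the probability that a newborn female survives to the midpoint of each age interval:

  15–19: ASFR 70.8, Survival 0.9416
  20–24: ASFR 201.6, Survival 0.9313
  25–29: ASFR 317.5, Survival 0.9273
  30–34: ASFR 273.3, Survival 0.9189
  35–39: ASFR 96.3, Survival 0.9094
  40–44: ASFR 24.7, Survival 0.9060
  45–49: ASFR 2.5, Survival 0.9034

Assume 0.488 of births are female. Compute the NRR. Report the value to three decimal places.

Proportion female at birth = 0.488.
Per-age-group product (5 × ASFR × survival probability):
  15–19: 5 × 70.8/1000 × 0.9416 = 0.33333
  20–24: 5 × 201.6/1000 × 0.9313 = 0.93875
  25–29: 5 × 317.5/1000 × 0.9273 = 1.47209
  30–34: 5 × 273.3/1000 × 0.9189 = 1.25568
  35–39: 5 × 96.3/1000 × 0.9094 = 0.43788
  40–44: 5 × 24.7/1000 × 0.9060 = 0.11189
  45–49: 5 × 2.5/1000 × 0.9034 = 0.01129
Sum = 4.56091
NRR = 0.488 × 4.56091 = 2.22572

2.226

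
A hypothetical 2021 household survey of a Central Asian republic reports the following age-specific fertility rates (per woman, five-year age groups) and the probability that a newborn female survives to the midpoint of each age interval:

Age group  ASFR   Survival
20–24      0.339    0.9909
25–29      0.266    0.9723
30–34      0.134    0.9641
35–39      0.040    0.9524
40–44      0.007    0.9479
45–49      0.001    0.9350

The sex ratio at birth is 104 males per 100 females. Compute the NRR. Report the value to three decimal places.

1.886

Proportion female at birth = 100 / (100 + 104) = 0.49020.
Each age group contributes 5 × ASFR × survival:
  20–24: 5 × 0.339 × 0.9909 = 1.67958
  25–29: 5 × 0.266 × 0.9723 = 1.29316
  30–34: 5 × 0.134 × 0.9641 = 0.64595
  35–39: 5 × 0.040 × 0.9524 = 0.19048
  40–44: 5 × 0.007 × 0.9479 = 0.03318
  45–49: 5 × 0.001 × 0.9350 = 0.00468
Sum = 3.84703
NRR = 0.49020 × 3.84703 = 1.88581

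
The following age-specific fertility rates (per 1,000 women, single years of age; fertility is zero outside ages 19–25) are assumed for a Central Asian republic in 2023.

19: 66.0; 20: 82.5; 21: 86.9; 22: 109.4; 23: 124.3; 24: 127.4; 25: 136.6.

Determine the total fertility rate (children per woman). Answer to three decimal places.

Sum of ASFRs = 66.0 + 82.5 + 86.9 + 109.4 + 124.3 + 127.4 + 136.6 = 733.1
TFR = 733.1 / 1000 = 0.7331

0.733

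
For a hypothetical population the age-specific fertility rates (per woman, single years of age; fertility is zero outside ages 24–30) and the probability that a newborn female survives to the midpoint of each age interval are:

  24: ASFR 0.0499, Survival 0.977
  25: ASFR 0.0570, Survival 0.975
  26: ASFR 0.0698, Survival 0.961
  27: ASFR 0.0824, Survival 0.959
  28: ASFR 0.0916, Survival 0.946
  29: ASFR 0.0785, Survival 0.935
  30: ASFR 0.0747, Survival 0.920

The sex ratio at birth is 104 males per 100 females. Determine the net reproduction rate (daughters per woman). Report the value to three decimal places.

0.235

Proportion female at birth = 100 / (100 + 104) = 0.49020.
Weighting each age-specific rate by interval width and survival:
  24: 1 × 0.0499 × 0.977 = 0.04875
  25: 1 × 0.0570 × 0.975 = 0.05558
  26: 1 × 0.0698 × 0.961 = 0.06708
  27: 1 × 0.0824 × 0.959 = 0.07902
  28: 1 × 0.0916 × 0.946 = 0.08665
  29: 1 × 0.0785 × 0.935 = 0.07340
  30: 1 × 0.0747 × 0.920 = 0.06872
Sum = 0.47920
NRR = 0.49020 × 0.47920 = 0.23490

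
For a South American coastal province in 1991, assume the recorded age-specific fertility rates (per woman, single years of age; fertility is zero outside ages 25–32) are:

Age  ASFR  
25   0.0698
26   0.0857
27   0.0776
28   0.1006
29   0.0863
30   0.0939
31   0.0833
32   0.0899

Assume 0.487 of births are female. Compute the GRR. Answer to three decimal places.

0.335

Proportion female at birth = 0.487.
Sum of ASFRs = 0.0698 + 0.0857 + 0.0776 + 0.1006 + 0.0863 + 0.0939 + 0.0833 + 0.0899 = 0.6871
TFR = 0.6871
GRR = 0.487 × 0.6871 = 0.33462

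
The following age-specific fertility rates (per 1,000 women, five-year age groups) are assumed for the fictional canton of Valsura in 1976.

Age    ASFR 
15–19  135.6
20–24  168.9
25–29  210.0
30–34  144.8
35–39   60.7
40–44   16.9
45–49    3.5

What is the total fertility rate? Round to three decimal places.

Sum of ASFRs = 135.6 + 168.9 + 210.0 + 144.8 + 60.7 + 16.9 + 3.5 = 740.4
TFR = 5 × 740.4 / 1000 = 3.702

3.702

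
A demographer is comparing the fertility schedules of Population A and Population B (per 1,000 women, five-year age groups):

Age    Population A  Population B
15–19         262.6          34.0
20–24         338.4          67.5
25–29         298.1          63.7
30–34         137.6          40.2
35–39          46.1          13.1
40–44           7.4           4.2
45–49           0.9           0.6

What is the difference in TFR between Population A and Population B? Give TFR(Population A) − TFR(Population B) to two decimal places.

4.34

Population A:
  Sum of ASFRs = 262.6 + 338.4 + 298.1 + 137.6 + 46.1 + 7.4 + 0.9 = 1091.1
  TFR = 5 × 1091.1 / 1000 = 5.4555
Population B:
  Sum of ASFRs = 34.0 + 67.5 + 63.7 + 40.2 + 13.1 + 4.2 + 0.6 = 223.3
  TFR = 5 × 223.3 / 1000 = 1.1165
Difference = 5.4555 − 1.1165 = 4.339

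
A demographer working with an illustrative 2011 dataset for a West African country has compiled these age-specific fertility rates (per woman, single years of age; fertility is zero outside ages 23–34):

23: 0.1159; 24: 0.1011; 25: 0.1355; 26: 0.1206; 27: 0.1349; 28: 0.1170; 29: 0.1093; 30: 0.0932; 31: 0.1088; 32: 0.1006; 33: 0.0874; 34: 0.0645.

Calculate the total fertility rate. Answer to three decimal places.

1.289

Sum of ASFRs = 0.1159 + 0.1011 + 0.1355 + 0.1206 + 0.1349 + 0.1170 + 0.1093 + 0.0932 + 0.1088 + 0.1006 + 0.0874 + 0.0645 = 1.2888
TFR = 1.2888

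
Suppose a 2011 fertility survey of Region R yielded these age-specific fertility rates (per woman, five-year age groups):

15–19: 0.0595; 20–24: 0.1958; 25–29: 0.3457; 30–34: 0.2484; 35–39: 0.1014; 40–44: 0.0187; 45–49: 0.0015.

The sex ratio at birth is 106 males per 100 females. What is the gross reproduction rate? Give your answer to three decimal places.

2.357

Proportion female at birth = 100 / (100 + 106) = 0.48544.
Sum of ASFRs = 0.0595 + 0.1958 + 0.3457 + 0.2484 + 0.1014 + 0.0187 + 0.0015 = 0.9710
TFR = 5 × 0.9710 = 4.855
GRR = 0.48544 × 4.855 = 2.35681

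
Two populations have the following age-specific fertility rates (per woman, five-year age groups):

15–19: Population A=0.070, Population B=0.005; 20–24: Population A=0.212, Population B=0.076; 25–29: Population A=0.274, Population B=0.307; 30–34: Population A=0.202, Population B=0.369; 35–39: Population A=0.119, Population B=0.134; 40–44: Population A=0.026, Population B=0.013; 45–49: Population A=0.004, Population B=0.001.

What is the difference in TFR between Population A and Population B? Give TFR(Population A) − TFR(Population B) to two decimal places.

Population A:
  Sum of ASFRs = 0.070 + 0.212 + 0.274 + 0.202 + 0.119 + 0.026 + 0.004 = 0.907
  TFR = 5 × 0.907 = 4.535
Population B:
  Sum of ASFRs = 0.005 + 0.076 + 0.307 + 0.369 + 0.134 + 0.013 + 0.001 = 0.905
  TFR = 5 × 0.905 = 4.525
Difference = 4.535 − 4.525 = 0.01

0.01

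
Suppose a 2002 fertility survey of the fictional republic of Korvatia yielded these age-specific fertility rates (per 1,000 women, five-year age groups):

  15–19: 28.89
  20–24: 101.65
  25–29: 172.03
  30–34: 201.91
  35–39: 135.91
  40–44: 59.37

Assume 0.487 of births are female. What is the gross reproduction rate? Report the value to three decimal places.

1.704

Proportion female at birth = 0.487.
Sum of ASFRs = 28.89 + 101.65 + 172.03 + 201.91 + 135.91 + 59.37 = 699.76
TFR = 5 × 699.76 / 1000 = 3.4988
GRR = 0.487 × 3.4988 = 1.70392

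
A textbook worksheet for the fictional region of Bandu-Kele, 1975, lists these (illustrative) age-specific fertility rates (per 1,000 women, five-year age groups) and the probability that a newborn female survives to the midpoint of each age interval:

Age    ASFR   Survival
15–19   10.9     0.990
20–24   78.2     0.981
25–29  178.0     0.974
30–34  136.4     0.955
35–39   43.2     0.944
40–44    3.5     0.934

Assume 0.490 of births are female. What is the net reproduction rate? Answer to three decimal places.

1.066

Proportion female at birth = 0.490.
Each age group contributes 5 × ASFR × survival:
  15–19: 5 × 10.9/1000 × 0.990 = 0.05396
  20–24: 5 × 78.2/1000 × 0.981 = 0.38357
  25–29: 5 × 178.0/1000 × 0.974 = 0.86686
  30–34: 5 × 136.4/1000 × 0.955 = 0.65131
  35–39: 5 × 43.2/1000 × 0.944 = 0.20390
  40–44: 5 × 3.5/1000 × 0.934 = 0.01635
Sum = 2.17595
NRR = 0.490 × 2.17595 = 1.06622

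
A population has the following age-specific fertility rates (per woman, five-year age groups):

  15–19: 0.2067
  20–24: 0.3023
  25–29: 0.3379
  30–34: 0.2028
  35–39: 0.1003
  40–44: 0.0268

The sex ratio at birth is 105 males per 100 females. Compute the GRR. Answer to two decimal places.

2.87

Proportion female at birth = 100 / (100 + 105) = 0.48780.
Sum of ASFRs = 0.2067 + 0.3023 + 0.3379 + 0.2028 + 0.1003 + 0.0268 = 1.1768
TFR = 5 × 1.1768 = 5.884
GRR = 0.48780 × 5.884 = 2.87022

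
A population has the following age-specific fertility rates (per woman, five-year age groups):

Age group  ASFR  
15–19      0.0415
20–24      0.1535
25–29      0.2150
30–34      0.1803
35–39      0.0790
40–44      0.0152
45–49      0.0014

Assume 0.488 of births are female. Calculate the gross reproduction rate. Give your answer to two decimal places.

Proportion female at birth = 0.488.
Sum of ASFRs = 0.0415 + 0.1535 + 0.2150 + 0.1803 + 0.0790 + 0.0152 + 0.0014 = 0.6859
TFR = 5 × 0.6859 = 3.4295
GRR = 0.488 × 3.4295 = 1.67360

1.67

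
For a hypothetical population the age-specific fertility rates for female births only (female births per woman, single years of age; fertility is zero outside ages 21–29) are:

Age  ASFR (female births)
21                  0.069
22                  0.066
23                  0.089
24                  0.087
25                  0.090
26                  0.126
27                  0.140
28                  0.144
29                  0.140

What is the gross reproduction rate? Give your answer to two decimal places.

Sum of female ASFRs = 0.069 + 0.066 + 0.089 + 0.087 + 0.090 + 0.126 + 0.140 + 0.144 + 0.140 = 0.951
GRR = 0.951

0.95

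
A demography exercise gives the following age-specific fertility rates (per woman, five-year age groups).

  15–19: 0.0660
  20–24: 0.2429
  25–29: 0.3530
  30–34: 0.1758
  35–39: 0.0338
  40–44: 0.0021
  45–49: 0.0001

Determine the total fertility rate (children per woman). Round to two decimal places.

Sum of ASFRs = 0.0660 + 0.2429 + 0.3530 + 0.1758 + 0.0338 + 0.0021 + 0.0001 = 0.8737
TFR = 5 × 0.8737 = 4.3685

4.37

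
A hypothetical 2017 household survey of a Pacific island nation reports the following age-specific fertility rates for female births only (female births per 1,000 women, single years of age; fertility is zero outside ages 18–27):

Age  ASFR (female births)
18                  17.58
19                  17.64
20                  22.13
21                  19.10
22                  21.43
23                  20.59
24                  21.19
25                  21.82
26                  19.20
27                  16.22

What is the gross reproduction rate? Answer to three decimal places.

0.197

Sum of female ASFRs = 17.58 + 17.64 + 22.13 + 19.10 + 21.43 + 20.59 + 21.19 + 21.82 + 19.20 + 16.22 = 196.90
GRR = 196.90 / 1000 = 0.1969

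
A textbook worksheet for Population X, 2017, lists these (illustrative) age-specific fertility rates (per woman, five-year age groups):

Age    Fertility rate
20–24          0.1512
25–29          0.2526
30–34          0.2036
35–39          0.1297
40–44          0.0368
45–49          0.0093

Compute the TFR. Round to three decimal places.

Sum of ASFRs = 0.1512 + 0.2526 + 0.2036 + 0.1297 + 0.0368 + 0.0093 = 0.7832
TFR = 5 × 0.7832 = 3.916

3.916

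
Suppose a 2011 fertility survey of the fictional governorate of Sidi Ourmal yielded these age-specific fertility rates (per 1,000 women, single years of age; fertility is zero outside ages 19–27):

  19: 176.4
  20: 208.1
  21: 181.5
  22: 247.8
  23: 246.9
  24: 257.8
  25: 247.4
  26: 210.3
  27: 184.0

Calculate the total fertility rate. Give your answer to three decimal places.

1.960

Sum of ASFRs = 176.4 + 208.1 + 181.5 + 247.8 + 246.9 + 257.8 + 247.4 + 210.3 + 184.0 = 1960.2
TFR = 1960.2 / 1000 = 1.9602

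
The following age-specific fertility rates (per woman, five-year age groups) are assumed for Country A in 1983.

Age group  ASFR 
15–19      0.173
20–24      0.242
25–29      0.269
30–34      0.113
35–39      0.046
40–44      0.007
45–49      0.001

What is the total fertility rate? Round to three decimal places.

Sum of ASFRs = 0.173 + 0.242 + 0.269 + 0.113 + 0.046 + 0.007 + 0.001 = 0.851
TFR = 5 × 0.851 = 4.255

4.255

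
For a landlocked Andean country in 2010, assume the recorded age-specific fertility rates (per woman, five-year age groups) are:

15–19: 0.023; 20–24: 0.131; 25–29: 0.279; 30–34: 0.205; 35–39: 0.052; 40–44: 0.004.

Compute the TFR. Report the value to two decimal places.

Sum of ASFRs = 0.023 + 0.131 + 0.279 + 0.205 + 0.052 + 0.004 = 0.694
TFR = 5 × 0.694 = 3.47

3.47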